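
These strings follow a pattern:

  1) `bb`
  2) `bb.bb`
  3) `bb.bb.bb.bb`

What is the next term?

Each string is two copies of the previous one joined by '.'.
Doubling bb.bb.bb.bb with '.' between the halves:

bb.bb.bb.bb.bb.bb.bb.bb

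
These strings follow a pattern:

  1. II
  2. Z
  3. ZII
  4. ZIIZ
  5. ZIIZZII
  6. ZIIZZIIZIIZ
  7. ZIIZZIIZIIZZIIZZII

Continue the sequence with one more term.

This is a Fibonacci-style word recurrence s(k) = s(k−1)·s(k−2): e.g. Z·II = ZII.
So term 8 is ZIIZZIIZIIZZIIZZII·ZIIZZIIZIIZ.

ZIIZZIIZIIZZIIZZIIZIIZZIIZIIZ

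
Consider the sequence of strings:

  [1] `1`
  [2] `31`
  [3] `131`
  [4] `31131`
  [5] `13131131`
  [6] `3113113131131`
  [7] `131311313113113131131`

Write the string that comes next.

From term 3 onward, concatenate the second-to-last term with the last: 1·31 = 131, 31·131 = 31131, …
So term 8 is 3113113131131·131311313113113131131.

3113113131131131311313113113131131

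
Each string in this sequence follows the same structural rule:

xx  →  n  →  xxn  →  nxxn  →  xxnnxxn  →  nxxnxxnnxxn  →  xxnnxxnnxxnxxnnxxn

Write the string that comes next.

Each term (from the third on) is the two preceding terms concatenated in order: term 3 = xx·n = xxn.
So term 8 is nxxnxxnnxxn·xxnnxxnnxxnxxnnxxn.

nxxnxxnnxxnxxnnxxnnxxnxxnnxxn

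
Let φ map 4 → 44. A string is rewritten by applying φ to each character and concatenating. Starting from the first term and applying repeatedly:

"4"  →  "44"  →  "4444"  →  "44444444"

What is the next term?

Rewriting each symbol of 44444444: 4→44, 4→44, 4→44, 4→44, 4→44, 4→44, 4→44, 4→44, which concatenates to 44 44 44 44 44 44 44 44.

4444444444444444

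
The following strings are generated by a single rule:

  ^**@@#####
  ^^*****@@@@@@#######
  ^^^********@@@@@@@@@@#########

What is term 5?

^^^^^**************@@@@@@@@@@@@@@@@@@#############

The n-th term is n ^'s then 3n-1 *'s then 4n-2 @'s then 2n+3 #'s (n = 1, 2, …).
For term 5, n = 5, so the run lengths are 5, 14, 18, 13.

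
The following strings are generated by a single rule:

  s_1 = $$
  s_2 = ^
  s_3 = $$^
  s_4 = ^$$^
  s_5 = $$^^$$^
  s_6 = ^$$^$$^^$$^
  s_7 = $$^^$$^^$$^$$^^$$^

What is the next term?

^$$^$$^^$$^$$^^$$^^$$^$$^^$$^

This is a Fibonacci-style word recurrence s(k) = s(k−2)·s(k−1): e.g. $$·^ = $$^.
Continuing: ^$$^$$^^$$^ · $$^^$$^^$$^$$^^$$^ gives term 8.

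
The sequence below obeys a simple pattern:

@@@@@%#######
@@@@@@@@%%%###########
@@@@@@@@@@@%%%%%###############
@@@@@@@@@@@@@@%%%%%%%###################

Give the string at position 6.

@@@@@@@@@@@@@@@@@@@@%%%%%%%%%%%###########################

Reading off run lengths: @ runs 5, 8, 11, 14; % runs 1, 3, 5, 7; # runs 7, 11, 15, 19 — each is linear in n (n = 1, 2, …).
For term 6, n = 6, so the run lengths are 20, 11, 27.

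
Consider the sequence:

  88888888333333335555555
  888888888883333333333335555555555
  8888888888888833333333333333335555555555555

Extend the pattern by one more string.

Reading off run lengths: 8 runs 8, 11, 14; 3 runs 8, 12, 16; 5 runs 7, 10, 13 — each is linear in n, where the shown terms are n = 2, 3, 4.
For the next term, n = 5, so the run lengths are 17, 20, 16.

88888888888888888333333333333333333335555555555555555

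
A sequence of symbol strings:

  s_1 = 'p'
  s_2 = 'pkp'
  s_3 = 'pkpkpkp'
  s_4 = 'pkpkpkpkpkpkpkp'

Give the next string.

Every step duplicates the string with 'k' between the halves.
Doubling pkpkpkpkpkpkpkp with 'k' between the halves:

pkpkpkpkpkpkpkpkpkpkpkpkpkpkpkp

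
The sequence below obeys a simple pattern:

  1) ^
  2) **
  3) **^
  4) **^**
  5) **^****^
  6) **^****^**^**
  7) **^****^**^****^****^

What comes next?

**^****^**^****^****^**^****^**^**

From term 3 onward, concatenate the last term with the second-to-last: **·^ = **^, **^·** = **^**, …
The next term joins **^****^**^****^****^ and **^****^**^**.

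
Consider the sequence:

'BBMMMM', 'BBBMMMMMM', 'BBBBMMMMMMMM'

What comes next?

BBBBBMMMMMMMMMM

Reading off run lengths: B runs 2, 3, 4; M runs 4, 6, 8 — each is linear in n, where the shown terms are n = 2, 3, 4.
At n = 5 the blocks have lengths 5, 10.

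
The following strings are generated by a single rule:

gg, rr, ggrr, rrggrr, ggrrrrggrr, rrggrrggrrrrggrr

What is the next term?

From term 3 onward, concatenate the second-to-last term with the last: gg·rr = ggrr, rr·ggrr = rrggrr, …
The next term joins ggrrrrggrr and rrggrrggrrrrggrr.

ggrrrrggrrrrggrrggrrrrggrr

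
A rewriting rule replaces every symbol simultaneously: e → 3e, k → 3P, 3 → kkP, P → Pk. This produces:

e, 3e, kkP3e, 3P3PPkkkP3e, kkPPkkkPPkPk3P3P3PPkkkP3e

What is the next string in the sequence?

3P3PPkPk3P3P3PPkPk3PPk3PkkPPkkkPPkkkPPkPk3P3P3PPkkkP3e

φ(kkPPkkkPPkPk3P3P3PPkkkP3e) expands symbol-by-symbol to 3P 3P Pk Pk 3P 3P 3P Pk Pk 3P Pk 3P kkP Pk kkP Pk kkP Pk Pk 3P 3P 3P Pk kkP 3e; joining the 25 pieces gives the next term.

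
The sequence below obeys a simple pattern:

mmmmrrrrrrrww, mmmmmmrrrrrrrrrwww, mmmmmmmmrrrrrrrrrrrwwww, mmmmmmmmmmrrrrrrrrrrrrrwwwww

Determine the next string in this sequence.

mmmmmmmmmmmmrrrrrrrrrrrrrrrwwwwww

Term n consists of 2n m's, followed by 2n+3 r's, followed by n w's, where the shown terms are n = 2, 3, 4, 5.
Setting n = 6 gives 12, 15, 6 characters in each block.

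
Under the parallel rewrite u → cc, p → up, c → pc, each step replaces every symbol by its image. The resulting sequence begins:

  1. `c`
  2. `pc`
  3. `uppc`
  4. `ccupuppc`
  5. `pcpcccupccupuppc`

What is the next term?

uppcuppcpcpcccuppcpcccupccupuppc

Replace each of the 16 characters of pcpcccupccupuppc in place — up pc up pc pc pc cc up pc pc cc up cc up up pc — and concatenate.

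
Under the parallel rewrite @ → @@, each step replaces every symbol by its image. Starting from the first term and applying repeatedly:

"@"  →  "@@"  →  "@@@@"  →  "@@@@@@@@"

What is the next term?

@@@@@@@@@@@@@@@@

Rewriting each symbol of @@@@@@@@: @→@@, @→@@, @→@@, @→@@, @→@@, @→@@, @→@@, @→@@, which concatenates to @@ @@ @@ @@ @@ @@ @@ @@.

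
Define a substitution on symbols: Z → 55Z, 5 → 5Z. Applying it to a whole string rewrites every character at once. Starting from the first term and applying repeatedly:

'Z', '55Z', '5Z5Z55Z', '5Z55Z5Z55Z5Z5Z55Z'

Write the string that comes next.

Applying the rule to each of the 17 symbols of 5Z55Z5Z55Z5Z5Z55Z gives the pieces 5Z 55Z 5Z 5Z 55Z 5Z 55Z 5Z 5Z 55Z 5Z 55Z 5Z 55Z 5Z 5Z 55Z, which concatenate to the answer.

5Z55Z5Z5Z55Z5Z55Z5Z5Z55Z5Z55Z5Z55Z5Z5Z55Z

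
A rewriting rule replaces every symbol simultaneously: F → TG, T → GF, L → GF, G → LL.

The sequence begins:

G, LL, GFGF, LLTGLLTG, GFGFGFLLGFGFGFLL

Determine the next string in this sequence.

Replace each of the 16 characters of GFGFGFLLGFGFGFLL in place — LL TG LL TG LL TG GF GF LL TG LL TG LL TG GF GF — and concatenate.

LLTGLLTGLLTGGFGFLLTGLLTGLLTGGFGF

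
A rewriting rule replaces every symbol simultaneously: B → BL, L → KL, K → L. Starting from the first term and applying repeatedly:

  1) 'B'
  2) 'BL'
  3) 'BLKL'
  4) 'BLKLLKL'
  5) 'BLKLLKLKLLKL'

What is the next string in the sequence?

Rewriting each symbol of BLKLLKLKLLKL: B→BL, L→KL, K→L, L→KL, L→KL, K→L, L→KL, K→L, L→KL, L→KL, K→L, L→KL, which concatenates to BL KL L KL KL L KL L KL KL L KL.

BLKLLKLKLLKLLKLKLLKL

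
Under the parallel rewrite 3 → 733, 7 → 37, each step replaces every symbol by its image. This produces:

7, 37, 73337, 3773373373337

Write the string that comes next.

Applying the rule to each of the 13 symbols of 3773373373337 gives the pieces 733 37 37 733 733 37 733 733 37 733 733 733 37, which concatenate to the answer.

7333737733733377337333773373373337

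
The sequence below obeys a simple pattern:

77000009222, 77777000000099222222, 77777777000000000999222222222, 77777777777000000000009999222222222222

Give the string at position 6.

Reading off run lengths: 7 runs 2, 5, 8, 11; 0 runs 5, 7, 9, 11; 9 runs 1, 2, 3, 4; 2 runs 3, 6, 9, 12 — each is linear in n (n = 1, 2, …).
Setting n = 6 gives 17, 15, 6, 18 characters in each block.

77777777777777777000000000000000999999222222222222222222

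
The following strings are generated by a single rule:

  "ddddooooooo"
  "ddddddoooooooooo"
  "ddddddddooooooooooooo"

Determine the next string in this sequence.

ddddddddddoooooooooooooooo

The n-th term is 2n d's then 3n+1 o's, where the shown terms are n = 2, 3, 4.
For the next term, n = 5, so the run lengths are 10, 16.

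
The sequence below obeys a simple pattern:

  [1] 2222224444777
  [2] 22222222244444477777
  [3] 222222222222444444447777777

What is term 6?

222222222222222222222444444444444447777777777777

Each string has the form 2^{3n} 4^{2n} 7^{2n-1}, where the shown terms are n = 2, 3, 4.
At n = 7 the blocks have lengths 21, 14, 13.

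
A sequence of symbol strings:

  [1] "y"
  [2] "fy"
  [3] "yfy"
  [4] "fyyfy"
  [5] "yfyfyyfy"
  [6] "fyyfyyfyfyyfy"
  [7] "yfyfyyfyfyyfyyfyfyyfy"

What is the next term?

Each term (from the third on) is the two preceding terms concatenated in order: term 3 = y·fy = yfy.
Continuing: fyyfyyfyfyyfy · yfyfyyfyfyyfyyfyfyyfy gives term 8.

fyyfyyfyfyyfyyfyfyyfyfyyfyyfyfyyfy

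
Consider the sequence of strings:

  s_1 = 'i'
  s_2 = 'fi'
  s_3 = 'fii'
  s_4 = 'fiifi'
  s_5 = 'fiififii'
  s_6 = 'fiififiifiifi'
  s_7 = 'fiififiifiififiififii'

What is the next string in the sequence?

This is a Fibonacci-style word recurrence s(k) = s(k−1)·s(k−2): e.g. fi·i = fii.
Continuing: fiififiifiififiififii · fiififiifiifi gives term 8.

fiififiifiififiififiifiififiifiifi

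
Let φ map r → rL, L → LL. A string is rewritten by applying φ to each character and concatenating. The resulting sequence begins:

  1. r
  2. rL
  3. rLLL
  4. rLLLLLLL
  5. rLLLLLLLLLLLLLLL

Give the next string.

rLLLLLLLLLLLLLLLLLLLLLLLLLLLLLLL

Replace each of the 16 characters of rLLLLLLLLLLLLLLL in place — rL LL LL LL LL LL LL LL LL LL LL LL LL LL LL LL — and concatenate.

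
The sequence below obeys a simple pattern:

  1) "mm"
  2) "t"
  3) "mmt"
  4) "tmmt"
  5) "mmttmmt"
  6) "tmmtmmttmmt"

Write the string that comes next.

mmttmmttmmtmmttmmt

Each term (from the third on) is the two preceding terms concatenated in order: term 3 = mm·t = mmt.
So term 7 is mmttmmt·tmmtmmttmmt.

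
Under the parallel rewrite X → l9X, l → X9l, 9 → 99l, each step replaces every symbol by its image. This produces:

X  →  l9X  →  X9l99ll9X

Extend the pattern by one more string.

l9X99lX9l99l99lX9lX9l99ll9X

Rewriting each symbol of X9l99ll9X: X→l9X, 9→99l, l→X9l, 9→99l, 9→99l, l→X9l, l→X9l, 9→99l, X→l9X, which concatenates to l9X 99l X9l 99l 99l X9l X9l 99l l9X.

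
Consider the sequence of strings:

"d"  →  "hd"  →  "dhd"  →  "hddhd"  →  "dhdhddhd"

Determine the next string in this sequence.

This is a Fibonacci-style word recurrence s(k) = s(k−2)·s(k−1): e.g. d·hd = dhd.
Continuing: hddhd · dhdhddhd gives term 6.

hddhddhdhddhd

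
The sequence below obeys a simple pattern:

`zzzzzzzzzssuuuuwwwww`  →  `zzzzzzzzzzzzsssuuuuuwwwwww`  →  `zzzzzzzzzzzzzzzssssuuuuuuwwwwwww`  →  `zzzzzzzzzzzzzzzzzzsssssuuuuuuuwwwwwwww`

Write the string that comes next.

zzzzzzzzzzzzzzzzzzzzzssssssuuuuuuuuwwwwwwwww

The n-th term is 3n+3 z's then n s's then n+2 u's then n+3 w's, where the shown terms are n = 2, 3, 4, 5.
Setting n = 6 gives 21, 6, 8, 9 characters in each block.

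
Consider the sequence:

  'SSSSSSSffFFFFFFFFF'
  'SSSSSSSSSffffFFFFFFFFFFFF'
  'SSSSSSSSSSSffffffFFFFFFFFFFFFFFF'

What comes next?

SSSSSSSSSSSSSffffffffFFFFFFFFFFFFFFFFFF

The n-th term is 2n+3 S's then 2n-2 f's then 3n+3 F's, where the shown terms are n = 2, 3, 4.
Setting n = 5 gives 13, 8, 18 characters in each block.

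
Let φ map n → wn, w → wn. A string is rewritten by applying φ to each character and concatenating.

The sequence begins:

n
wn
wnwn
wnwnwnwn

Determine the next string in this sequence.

Rewriting each symbol of wnwnwnwn: w→wn, n→wn, w→wn, n→wn, w→wn, n→wn, w→wn, n→wn, which concatenates to wn wn wn wn wn wn wn wn.

wnwnwnwnwnwnwnwn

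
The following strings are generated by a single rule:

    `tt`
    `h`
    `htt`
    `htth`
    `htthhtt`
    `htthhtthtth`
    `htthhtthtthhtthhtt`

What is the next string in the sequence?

This is a Fibonacci-style word recurrence s(k) = s(k−1)·s(k−2): e.g. h·tt = htt.
The next term joins htthhtthtthhtthhtt and htthhtthtth.

htthhtthtthhtthhtthtthhtthtth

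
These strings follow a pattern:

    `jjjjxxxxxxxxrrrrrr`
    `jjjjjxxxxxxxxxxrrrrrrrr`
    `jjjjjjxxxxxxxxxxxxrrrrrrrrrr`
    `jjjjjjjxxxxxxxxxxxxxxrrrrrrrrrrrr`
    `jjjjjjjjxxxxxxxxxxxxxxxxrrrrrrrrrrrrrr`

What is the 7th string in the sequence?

jjjjjjjjjjxxxxxxxxxxxxxxxxxxxxrrrrrrrrrrrrrrrrrr

Term n consists of n+1 j's, followed by 2n+2 x's, followed by 2n r's, where the shown terms are n = 3, 4, 5, 6, 7.
At n = 9 the blocks have lengths 10, 20, 18.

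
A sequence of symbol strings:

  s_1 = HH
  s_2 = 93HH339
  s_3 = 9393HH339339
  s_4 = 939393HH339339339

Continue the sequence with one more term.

Every step adds 93 to the front and 339 to the end of the previous string.
Applying this once more to 939393HH339339339:

93939393HH339339339339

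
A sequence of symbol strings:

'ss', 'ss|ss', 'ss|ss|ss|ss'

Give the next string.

ss|ss|ss|ss|ss|ss|ss|ss

s(k+1) = s(k)·|·s(k) — each term doubles the last with '|' between the halves.
One more doubling of ss|ss|ss|ss gives the answer.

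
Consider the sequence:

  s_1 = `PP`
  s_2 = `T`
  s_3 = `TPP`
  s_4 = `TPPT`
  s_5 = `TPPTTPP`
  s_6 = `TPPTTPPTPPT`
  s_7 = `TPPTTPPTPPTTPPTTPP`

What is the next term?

TPPTTPPTPPTTPPTTPPTPPTTPPTPPT

This is a Fibonacci-style word recurrence s(k) = s(k−1)·s(k−2): e.g. T·PP = TPP.
Continuing: TPPTTPPTPPTTPPTTPP · TPPTTPPTPPT gives term 8.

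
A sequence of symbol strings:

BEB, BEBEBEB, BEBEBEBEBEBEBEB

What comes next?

BEBEBEBEBEBEBEBEBEBEBEBEBEBEBEB

Each string is two copies of the previous one joined by 'E'.
One more doubling of BEBEBEBEBEBEBEB gives the answer.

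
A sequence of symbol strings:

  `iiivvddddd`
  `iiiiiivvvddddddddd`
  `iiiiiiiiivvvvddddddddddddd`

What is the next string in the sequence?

Reading off run lengths: i runs 3, 6, 9; v runs 2, 3, 4; d runs 5, 9, 13 — each is linear in n (n = 1, 2, …).
For the next term, n = 4, so the run lengths are 12, 5, 17.

iiiiiiiiiiiivvvvvddddddddddddddddd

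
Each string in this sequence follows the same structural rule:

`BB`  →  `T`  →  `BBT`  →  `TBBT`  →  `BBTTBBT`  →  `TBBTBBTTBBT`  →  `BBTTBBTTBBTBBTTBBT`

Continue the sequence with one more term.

This is a Fibonacci-style word recurrence s(k) = s(k−2)·s(k−1): e.g. BB·T = BBT.
The next term joins TBBTBBTTBBT and BBTTBBTTBBTBBTTBBT.

TBBTBBTTBBTBBTTBBTTBBTBBTTBBT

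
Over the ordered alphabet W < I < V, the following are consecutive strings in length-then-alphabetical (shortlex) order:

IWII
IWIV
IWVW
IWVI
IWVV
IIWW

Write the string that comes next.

Treat IIWW as a base-3 numeral over the given alphabet and add one, carrying through any trailing V's.

IIWI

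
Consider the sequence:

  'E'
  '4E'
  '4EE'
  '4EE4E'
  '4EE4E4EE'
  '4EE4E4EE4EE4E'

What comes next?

From term 3 onward, concatenate the last term with the second-to-last: 4E·E = 4EE, 4EE·4E = 4EE4E, …
So term 7 is 4EE4E4EE4EE4E·4EE4E4EE.

4EE4E4EE4EE4E4EE4E4EE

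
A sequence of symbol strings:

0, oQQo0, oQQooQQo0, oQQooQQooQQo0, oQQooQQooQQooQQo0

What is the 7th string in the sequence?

Every step adds oQQo at the front: s(k+1) = oQQo·s(k).
From oQQooQQooQQooQQo0, 2 further steps: oQQooQQooQQooQQo0 → oQQooQQooQQooQQooQQo0 → (answer).

oQQooQQooQQooQQooQQooQQo0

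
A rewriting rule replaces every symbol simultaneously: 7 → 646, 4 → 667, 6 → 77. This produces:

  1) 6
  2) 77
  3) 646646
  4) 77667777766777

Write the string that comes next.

64664677776466466466466467777646646646

Replace each of the 14 characters of 77667777766777 in place — 646 646 77 77 646 646 646 646 646 77 77 646 646 646 — and concatenate.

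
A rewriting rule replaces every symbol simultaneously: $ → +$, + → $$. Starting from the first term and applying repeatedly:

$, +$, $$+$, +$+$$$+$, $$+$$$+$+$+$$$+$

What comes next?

Replace each of the 16 characters of $$+$$$+$+$+$$$+$ in place — +$ +$ $$ +$ +$ +$ $$ +$ $$ +$ $$ +$ +$ +$ $$ +$ — and concatenate.

+$+$$$+$+$+$$$+$$$+$$$+$+$+$$$+$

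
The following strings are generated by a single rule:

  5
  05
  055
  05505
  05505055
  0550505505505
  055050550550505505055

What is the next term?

0550505505505055050550550505505505

This is a Fibonacci-style word recurrence s(k) = s(k−1)·s(k−2): e.g. 05·5 = 055.
Continuing: 055050550550505505055 · 0550505505505 gives term 8.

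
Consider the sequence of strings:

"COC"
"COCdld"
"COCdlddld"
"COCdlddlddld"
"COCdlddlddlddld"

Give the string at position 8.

Each term is the previous one with dld appended.
From COCdlddlddlddld, 3 further steps: COCdlddlddlddld → COCdlddlddlddlddld → COCdlddlddlddlddlddld → (answer).

COCdlddlddlddlddlddlddld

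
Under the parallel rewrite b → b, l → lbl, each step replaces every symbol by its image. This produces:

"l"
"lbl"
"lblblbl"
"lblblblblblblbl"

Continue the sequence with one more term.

Rewriting the 15 symbols of lblblblblblblbl one by one yields lbl b lbl b lbl b lbl b lbl b lbl b lbl b lbl; concatenated:

lblblblblblblblblblblblblblblbl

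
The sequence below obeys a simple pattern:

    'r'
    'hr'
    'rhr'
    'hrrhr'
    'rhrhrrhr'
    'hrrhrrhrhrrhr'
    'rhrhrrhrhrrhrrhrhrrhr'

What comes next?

From term 3 onward, concatenate the second-to-last term with the last: r·hr = rhr, hr·rhr = hrrhr, …
The next term joins hrrhrrhrhrrhr and rhrhrrhrhrrhrrhrhrrhr.

hrrhrrhrhrrhrrhrhrrhrhrrhrrhrhrrhr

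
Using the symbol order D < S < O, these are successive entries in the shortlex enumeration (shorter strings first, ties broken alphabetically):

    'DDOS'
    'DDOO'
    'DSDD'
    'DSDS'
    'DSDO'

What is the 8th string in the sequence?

DSSO

Advancing 3 positions from DSDO through DSDO → DSSD → DSSS reaches term 8.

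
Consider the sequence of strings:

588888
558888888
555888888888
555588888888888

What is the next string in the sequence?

Term n consists of n-1 5's, followed by 2n+1 8's, where the shown terms are n = 2, 3, 4, 5.
For the next term, n = 6, so the run lengths are 5, 13.

555558888888888888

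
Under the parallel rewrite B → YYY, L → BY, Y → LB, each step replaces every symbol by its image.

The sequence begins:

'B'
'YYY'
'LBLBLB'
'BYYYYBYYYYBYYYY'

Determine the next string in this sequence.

YYYLBLBLBLBYYYLBLBLBLBYYYLBLBLBLB

φ(BYYYYBYYYYBYYYY) expands symbol-by-symbol to YYY LB LB LB LB YYY LB LB LB LB YYY LB LB LB LB; joining the 15 pieces gives the next term.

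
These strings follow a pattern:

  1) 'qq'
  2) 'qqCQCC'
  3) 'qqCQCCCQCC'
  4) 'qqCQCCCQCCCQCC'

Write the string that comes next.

qqCQCCCQCCCQCCCQCC

Each term is the previous one with CQCC appended.
One more step from qqCQCCCQCCCQCC gives the answer.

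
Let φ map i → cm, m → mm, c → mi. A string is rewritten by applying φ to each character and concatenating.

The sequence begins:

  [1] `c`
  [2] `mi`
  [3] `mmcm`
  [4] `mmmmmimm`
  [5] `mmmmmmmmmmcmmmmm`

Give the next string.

mmmmmmmmmmmmmmmmmmmmmimmmmmmmmmm

Replace each of the 16 characters of mmmmmmmmmmcmmmmm in place — mm mm mm mm mm mm mm mm mm mm mi mm mm mm mm mm — and concatenate.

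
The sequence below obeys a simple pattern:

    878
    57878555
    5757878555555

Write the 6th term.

5757575757878555555555555555

Each term wraps the previous one in 57 on the left and 555 on the right.
From 5757878555555, 3 further steps: 5757878555555 → 575757878555555555 → 57575757878555555555555 → (answer).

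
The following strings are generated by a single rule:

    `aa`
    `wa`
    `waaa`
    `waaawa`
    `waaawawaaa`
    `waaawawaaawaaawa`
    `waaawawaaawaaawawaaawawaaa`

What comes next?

waaawawaaawaaawawaaawawaaawaaawawaaawaaawa

Each term (from the third on) is the previous term followed by the one before it: term 3 = wa·aa = waaa.
Continuing: waaawawaaawaaawawaaawawaaa · waaawawaaawaaawa gives term 8.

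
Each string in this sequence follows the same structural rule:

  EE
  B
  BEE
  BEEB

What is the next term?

From term 3 onward, concatenate the last term with the second-to-last: B·EE = BEE, BEE·B = BEEB, …
The next term joins BEEB and BEE.

BEEBBEE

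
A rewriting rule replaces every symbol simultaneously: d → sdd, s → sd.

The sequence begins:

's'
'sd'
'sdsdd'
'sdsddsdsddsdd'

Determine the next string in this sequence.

Applying the rule to each of the 13 symbols of sdsddsdsddsdd gives the pieces sd sdd sd sdd sdd sd sdd sd sdd sdd sd sdd sdd, which concatenate to the answer.

sdsddsdsddsddsdsddsdsddsddsdsddsdd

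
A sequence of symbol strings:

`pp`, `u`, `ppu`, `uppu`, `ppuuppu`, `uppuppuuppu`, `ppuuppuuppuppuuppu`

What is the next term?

Each term (from the third on) is the two preceding terms concatenated in order: term 3 = pp·u = ppu.
The next term joins uppuppuuppu and ppuuppuuppuppuuppu.

uppuppuuppuppuuppuuppuppuuppu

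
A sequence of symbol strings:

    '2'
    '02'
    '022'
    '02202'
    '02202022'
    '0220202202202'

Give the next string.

022020220220202202022

From term 3 onward, concatenate the last term with the second-to-last: 02·2 = 022, 022·02 = 02202, …
So term 7 is 0220202202202·02202022.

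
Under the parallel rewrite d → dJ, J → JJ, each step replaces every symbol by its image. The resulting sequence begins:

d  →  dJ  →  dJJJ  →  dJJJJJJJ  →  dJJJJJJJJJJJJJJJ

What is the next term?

Applying the rule to each of the 16 symbols of dJJJJJJJJJJJJJJJ gives the pieces dJ JJ JJ JJ JJ JJ JJ JJ JJ JJ JJ JJ JJ JJ JJ JJ, which concatenate to the answer.

dJJJJJJJJJJJJJJJJJJJJJJJJJJJJJJJ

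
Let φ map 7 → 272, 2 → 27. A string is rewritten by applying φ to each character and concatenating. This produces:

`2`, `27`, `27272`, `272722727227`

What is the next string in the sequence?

27272272722727272272722727272

Rewriting each symbol of 272722727227: 2→27, 7→272, 2→27, 7→272, 2→27, 2→27, 7→272, 2→27, 7→272, 2→27, 2→27, 7→272, which concatenates to 27 272 27 272 27 27 272 27 272 27 27 272.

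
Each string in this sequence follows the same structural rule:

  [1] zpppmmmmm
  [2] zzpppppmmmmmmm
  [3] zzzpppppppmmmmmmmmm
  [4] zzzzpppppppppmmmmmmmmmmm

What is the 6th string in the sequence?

zzzzzzpppppppppppppmmmmmmmmmmmmmmm

The n-th term is n z's then 2n+1 p's then 2n+3 m's (n = 1, 2, …).
At n = 6 the blocks have lengths 6, 13, 15.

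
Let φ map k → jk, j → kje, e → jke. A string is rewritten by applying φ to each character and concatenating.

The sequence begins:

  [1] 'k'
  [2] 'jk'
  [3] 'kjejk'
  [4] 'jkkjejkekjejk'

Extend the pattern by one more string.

kjejkjkkjejkekjejkjkejkkjejkekjejk

Applying the rule to each of the 13 symbols of jkkjejkekjejk gives the pieces kje jk jk kje jke kje jk jke jk kje jke kje jk, which concatenate to the answer.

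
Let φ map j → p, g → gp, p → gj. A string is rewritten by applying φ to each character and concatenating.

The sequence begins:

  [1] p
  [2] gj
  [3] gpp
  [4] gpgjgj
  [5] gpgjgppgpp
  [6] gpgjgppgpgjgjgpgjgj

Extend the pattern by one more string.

Rewriting the 19 symbols of gpgjgppgpgjgjgpgjgj one by one yields gp gj gp p gp gj gj gp gj gp p gp p gp gj gp p gp p; concatenated:

gpgjgppgpgjgjgpgjgppgppgpgjgppgpp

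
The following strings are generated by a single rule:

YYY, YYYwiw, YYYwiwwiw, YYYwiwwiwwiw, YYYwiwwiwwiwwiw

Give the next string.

Every step adds wiw to the end: s(k+1) = s(k)·wiw.
So the next term is YYYwiwwiwwiwwiw·wiw.

YYYwiwwiwwiwwiwwiw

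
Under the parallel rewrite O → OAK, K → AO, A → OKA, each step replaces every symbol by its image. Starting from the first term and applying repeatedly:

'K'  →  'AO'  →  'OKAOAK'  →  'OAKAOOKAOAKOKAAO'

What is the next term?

OAKOKAAOOKAOAKOAKAOOKAOAKOKAAOOAKAOOKAOKAOAK

Applying the rule to each of the 16 symbols of OAKAOOKAOAKOKAAO gives the pieces OAK OKA AO OKA OAK OAK AO OKA OAK OKA AO OAK AO OKA OKA OAK, which concatenate to the answer.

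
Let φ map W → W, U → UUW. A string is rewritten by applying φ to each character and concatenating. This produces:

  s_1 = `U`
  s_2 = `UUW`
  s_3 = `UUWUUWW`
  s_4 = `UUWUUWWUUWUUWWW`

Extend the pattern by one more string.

UUWUUWWUUWUUWWWUUWUUWWUUWUUWWWW

Applying the rule to each of the 15 symbols of UUWUUWWUUWUUWWW gives the pieces UUW UUW W UUW UUW W W UUW UUW W UUW UUW W W W, which concatenate to the answer.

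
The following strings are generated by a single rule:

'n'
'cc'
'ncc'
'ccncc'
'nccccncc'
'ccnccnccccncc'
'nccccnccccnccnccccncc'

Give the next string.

From term 3 onward, concatenate the second-to-last term with the last: n·cc = ncc, cc·ncc = ccncc, …
Continuing: ccnccnccccncc · nccccnccccnccnccccncc gives term 8.

ccnccnccccnccnccccnccccnccnccccncc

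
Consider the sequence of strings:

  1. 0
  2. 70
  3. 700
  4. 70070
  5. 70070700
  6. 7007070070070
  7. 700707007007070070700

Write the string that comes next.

Each term (from the third on) is the previous term followed by the one before it: term 3 = 70·0 = 700.
So term 8 is 700707007007070070700·7007070070070.

7007070070070700707007007070070070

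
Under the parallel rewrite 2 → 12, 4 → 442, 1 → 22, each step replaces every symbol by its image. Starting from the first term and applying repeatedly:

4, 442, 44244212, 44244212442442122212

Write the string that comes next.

Replace each of the 20 characters of 44244212442442122212 in place — 442 442 12 442 442 12 22 12 442 442 12 442 442 12 22 12 12 12 22 12 — and concatenate.

442442124424421222124424421244244212221212122212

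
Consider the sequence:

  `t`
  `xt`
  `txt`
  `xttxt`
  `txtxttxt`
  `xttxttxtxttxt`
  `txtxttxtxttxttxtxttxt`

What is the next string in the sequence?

From term 3 onward, concatenate the second-to-last term with the last: t·xt = txt, xt·txt = xttxt, …
Continuing: xttxttxtxttxt · txtxttxtxttxttxtxttxt gives term 8.

xttxttxtxttxttxtxttxtxttxttxtxttxt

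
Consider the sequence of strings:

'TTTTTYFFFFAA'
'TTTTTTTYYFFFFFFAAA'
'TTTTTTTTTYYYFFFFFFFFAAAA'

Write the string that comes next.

Each string has the form T^{2n+1} Y^{n-1} F^{2n} A^{n}, where the shown terms are n = 2, 3, 4.
Setting n = 5 gives 11, 4, 10, 5 characters in each block.

TTTTTTTTTTTYYYYFFFFFFFFFFAAAAA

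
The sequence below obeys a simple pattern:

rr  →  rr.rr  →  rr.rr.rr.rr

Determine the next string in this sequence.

Every step duplicates the string with '.' between the halves.
Doubling rr.rr.rr.rr with '.' between the halves:

rr.rr.rr.rr.rr.rr.rr.rr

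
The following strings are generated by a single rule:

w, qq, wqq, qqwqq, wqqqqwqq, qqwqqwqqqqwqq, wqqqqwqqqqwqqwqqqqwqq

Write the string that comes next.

qqwqqwqqqqwqqwqqqqwqqqqwqqwqqqqwqq

Each term (from the third on) is the two preceding terms concatenated in order: term 3 = w·qq = wqq.
The next term joins qqwqqwqqqqwqq and wqqqqwqqqqwqqwqqqqwqq.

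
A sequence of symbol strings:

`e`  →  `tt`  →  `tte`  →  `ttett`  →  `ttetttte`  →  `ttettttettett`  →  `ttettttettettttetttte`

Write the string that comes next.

This is a Fibonacci-style word recurrence s(k) = s(k−1)·s(k−2): e.g. tt·e = tte.
So term 8 is ttettttettettttetttte·ttettttettett.

ttettttettettttettttettettttettett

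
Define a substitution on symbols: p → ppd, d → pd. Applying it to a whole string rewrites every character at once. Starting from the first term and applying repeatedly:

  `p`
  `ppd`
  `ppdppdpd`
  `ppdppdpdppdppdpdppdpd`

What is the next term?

ppdppdpdppdppdpdppdpdppdppdpdppdppdpdppdpdppdppdpdppdpd

Applying the rule to each of the 21 symbols of ppdppdpdppdppdpdppdpd gives the pieces ppd ppd pd ppd ppd pd ppd pd ppd ppd pd ppd ppd pd ppd pd ppd ppd pd ppd pd, which concatenate to the answer.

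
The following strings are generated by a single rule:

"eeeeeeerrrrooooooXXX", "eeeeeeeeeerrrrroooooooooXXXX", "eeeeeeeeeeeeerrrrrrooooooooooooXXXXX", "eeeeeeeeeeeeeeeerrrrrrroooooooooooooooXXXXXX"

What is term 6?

Reading off run lengths: e runs 7, 10, 13, 16; r runs 4, 5, 6, 7; o runs 6, 9, 12, 15; X runs 3, 4, 5, 6 — each is linear in n, where the shown terms are n = 2, 3, 4, 5.
Setting n = 7 gives 22, 9, 21, 8 characters in each block.

eeeeeeeeeeeeeeeeeeeeeerrrrrrrrroooooooooooooooooooooXXXXXXXX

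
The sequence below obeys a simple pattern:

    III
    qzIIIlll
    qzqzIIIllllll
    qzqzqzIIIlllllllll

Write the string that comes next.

Each term wraps the previous one in qz on the left and lll on the right.
Applying this once more to qzqzqzIIIlllllllll:

qzqzqzqzIIIllllllllllll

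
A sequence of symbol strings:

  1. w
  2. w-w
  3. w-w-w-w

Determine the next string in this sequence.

Each string is two copies of the previous one joined by '-'.
Doubling w-w-w-w with '-' between the halves:

w-w-w-w-w-w-w-w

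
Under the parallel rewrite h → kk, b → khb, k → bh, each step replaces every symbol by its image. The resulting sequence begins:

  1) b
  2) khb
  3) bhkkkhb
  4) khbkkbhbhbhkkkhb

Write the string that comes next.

Rewriting the 16 symbols of khbkkbhbhbhkkkhb one by one yields bh kk khb bh bh khb kk khb kk khb kk bh bh bh kk khb; concatenated:

bhkkkhbbhbhkhbkkkhbkkkhbkkbhbhbhkkkhb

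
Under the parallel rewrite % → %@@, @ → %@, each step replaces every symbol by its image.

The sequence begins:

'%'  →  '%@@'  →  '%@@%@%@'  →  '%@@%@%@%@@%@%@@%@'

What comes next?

%@@%@%@%@@%@%@@%@%@@%@%@%@@%@%@@%@%@%@@%@

Replace each of the 17 characters of %@@%@%@%@@%@%@@%@ in place — %@@ %@ %@ %@@ %@ %@@ %@ %@@ %@ %@ %@@ %@ %@@ %@ %@ %@@ %@ — and concatenate.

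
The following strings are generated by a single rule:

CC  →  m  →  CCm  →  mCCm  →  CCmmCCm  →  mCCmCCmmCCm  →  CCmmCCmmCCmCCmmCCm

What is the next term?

mCCmCCmmCCmCCmmCCmmCCmCCmmCCm

From term 3 onward, concatenate the second-to-last term with the last: CC·m = CCm, m·CCm = mCCm, …
The next term joins mCCmCCmmCCm and CCmmCCmmCCmCCmmCCm.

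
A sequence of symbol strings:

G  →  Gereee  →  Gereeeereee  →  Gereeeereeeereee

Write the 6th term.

Gereeeereeeereeeereeeereee

Each term is the previous one with ereee appended.
From Gereeeereeeereee, 2 further steps: Gereeeereeeereee → Gereeeereeeereeeereee → (answer).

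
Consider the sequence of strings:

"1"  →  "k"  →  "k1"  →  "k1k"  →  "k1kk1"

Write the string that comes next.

Each term (from the third on) is the previous term followed by the one before it: term 3 = k·1 = k1.
Continuing: k1kk1 · k1k gives term 6.

k1kk1k1k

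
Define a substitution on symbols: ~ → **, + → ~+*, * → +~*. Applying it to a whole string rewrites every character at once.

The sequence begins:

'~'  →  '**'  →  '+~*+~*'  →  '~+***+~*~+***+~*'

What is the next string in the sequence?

Rewriting the 16 symbols of ~+***+~*~+***+~* one by one yields ** ~+* +~* +~* +~* ~+* ** +~* ** ~+* +~* +~* +~* ~+* ** +~*; concatenated:

**~+*+~*+~*+~*~+***+~***~+*+~*+~*+~*~+***+~*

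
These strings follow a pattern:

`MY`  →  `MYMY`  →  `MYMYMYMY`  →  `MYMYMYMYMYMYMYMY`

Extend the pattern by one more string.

s(k+1) = s(k)·s(k) — each term doubles the last.
One more doubling of MYMYMYMYMYMYMYMY gives the answer.

MYMYMYMYMYMYMYMYMYMYMYMYMYMYMYMY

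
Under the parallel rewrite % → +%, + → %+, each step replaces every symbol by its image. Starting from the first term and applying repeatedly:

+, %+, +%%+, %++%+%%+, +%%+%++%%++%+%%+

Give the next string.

%++%+%%++%%+%++%+%%+%++%%++%+%%+

Replace each of the 16 characters of +%%+%++%%++%+%%+ in place — %+ +% +% %+ +% %+ %+ +% +% %+ %+ +% %+ +% +% %+ — and concatenate.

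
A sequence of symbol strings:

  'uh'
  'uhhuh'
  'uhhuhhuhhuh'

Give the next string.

Each string is two copies of the previous one joined by 'h'.
Doubling uhhuhhuhhuh with 'h' between the halves:

uhhuhhuhhuhhuhhuhhuhhuh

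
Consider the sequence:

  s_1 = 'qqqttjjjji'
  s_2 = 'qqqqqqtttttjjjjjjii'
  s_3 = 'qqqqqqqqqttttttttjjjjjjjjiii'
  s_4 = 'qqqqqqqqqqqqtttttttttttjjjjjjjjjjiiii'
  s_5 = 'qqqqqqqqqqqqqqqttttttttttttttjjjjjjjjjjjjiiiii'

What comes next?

qqqqqqqqqqqqqqqqqqtttttttttttttttttjjjjjjjjjjjjjjiiiiii

Term n consists of 3n q's, followed by 3n-1 t's, followed by 2n+2 j's, followed by n i's (n = 1, 2, …).
For the next term, n = 6, so the run lengths are 18, 17, 14, 6.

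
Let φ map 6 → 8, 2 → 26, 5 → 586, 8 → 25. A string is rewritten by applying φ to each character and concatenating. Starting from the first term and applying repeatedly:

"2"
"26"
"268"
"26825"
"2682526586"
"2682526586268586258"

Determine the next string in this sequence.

Rewriting the 19 symbols of 2682526586268586258 one by one yields 26 8 25 26 586 26 8 586 25 8 26 8 25 586 25 8 26 586 25; concatenated:

2682526586268586258268255862582658625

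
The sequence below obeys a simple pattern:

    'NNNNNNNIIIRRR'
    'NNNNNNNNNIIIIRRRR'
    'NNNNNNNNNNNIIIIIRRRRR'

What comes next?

Reading off run lengths: N runs 7, 9, 11; I runs 3, 4, 5; R runs 3, 4, 5 — each is linear in n, where the shown terms are n = 3, 4, 5.
Setting n = 6 gives 13, 6, 6 characters in each block.

NNNNNNNNNNNNNIIIIIIRRRRRR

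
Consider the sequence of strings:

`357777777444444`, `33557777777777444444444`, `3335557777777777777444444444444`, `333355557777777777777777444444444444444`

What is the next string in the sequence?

The n-th term is n-1 3's then n-1 5's then 3n+1 7's then 3n 4's, where the shown terms are n = 2, 3, 4, 5.
At n = 6 the blocks have lengths 5, 5, 19, 18.

33333555557777777777777777777444444444444444444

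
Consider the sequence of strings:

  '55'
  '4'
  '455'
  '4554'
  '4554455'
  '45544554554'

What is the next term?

455445545544554455

From term 3 onward, concatenate the last term with the second-to-last: 4·55 = 455, 455·4 = 4554, …
So term 7 is 45544554554·4554455.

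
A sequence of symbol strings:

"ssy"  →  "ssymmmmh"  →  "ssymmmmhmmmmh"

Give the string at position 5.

ssymmmmhmmmmhmmmmhmmmmh

Each term is the previous one with mmmmh appended.
From ssymmmmhmmmmh, 2 further steps: ssymmmmhmmmmh → ssymmmmhmmmmhmmmmh → (answer).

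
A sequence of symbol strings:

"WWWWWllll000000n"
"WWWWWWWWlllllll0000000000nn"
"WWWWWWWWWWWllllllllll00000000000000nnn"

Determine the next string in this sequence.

Each string has the form W^{3n+2} l^{3n+1} 0^{4n+2} n^{n} (n = 1, 2, …).
At n = 4 the blocks have lengths 14, 13, 18, 4.

WWWWWWWWWWWWWWlllllllllllll000000000000000000nnnn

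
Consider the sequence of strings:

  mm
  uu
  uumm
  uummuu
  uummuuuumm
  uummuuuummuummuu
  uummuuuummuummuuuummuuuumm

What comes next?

uummuuuummuummuuuummuuuummuummuuuummuummuu

Each term (from the third on) is the previous term followed by the one before it: term 3 = uu·mm = uumm.
Continuing: uummuuuummuummuuuummuuuumm · uummuuuummuummuu gives term 8.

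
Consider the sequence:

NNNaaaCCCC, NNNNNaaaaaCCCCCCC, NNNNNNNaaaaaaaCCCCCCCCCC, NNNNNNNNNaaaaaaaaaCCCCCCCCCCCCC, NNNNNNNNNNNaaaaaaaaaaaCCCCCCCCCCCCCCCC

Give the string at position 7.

NNNNNNNNNNNNNNNaaaaaaaaaaaaaaaCCCCCCCCCCCCCCCCCCCCCC

Term n consists of 2n+1 N's, followed by 2n+1 a's, followed by 3n+1 C's (n = 1, 2, …).
For term 7, n = 7, so the run lengths are 15, 15, 22.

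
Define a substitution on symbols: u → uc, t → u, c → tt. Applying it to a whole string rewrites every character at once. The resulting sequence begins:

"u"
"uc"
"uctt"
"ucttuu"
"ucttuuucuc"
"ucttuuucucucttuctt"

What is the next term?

Replace each of the 18 characters of ucttuuucucucttuctt in place — uc tt u u uc uc uc tt uc tt uc tt u u uc tt u u — and concatenate.

ucttuuucucucttucttucttuuucttuu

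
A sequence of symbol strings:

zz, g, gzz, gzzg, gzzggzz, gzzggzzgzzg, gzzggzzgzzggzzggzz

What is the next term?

From term 3 onward, concatenate the last term with the second-to-last: g·zz = gzz, gzz·g = gzzg, …
The next term joins gzzggzzgzzggzzggzz and gzzggzzgzzg.

gzzggzzgzzggzzggzzgzzggzzgzzg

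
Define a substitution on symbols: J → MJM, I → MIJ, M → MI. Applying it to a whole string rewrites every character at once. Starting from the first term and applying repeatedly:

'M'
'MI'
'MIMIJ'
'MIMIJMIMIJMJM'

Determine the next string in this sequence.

Applying the rule to each of the 13 symbols of MIMIJMIMIJMJM gives the pieces MI MIJ MI MIJ MJM MI MIJ MI MIJ MJM MI MJM MI, which concatenate to the answer.

MIMIJMIMIJMJMMIMIJMIMIJMJMMIMJMMI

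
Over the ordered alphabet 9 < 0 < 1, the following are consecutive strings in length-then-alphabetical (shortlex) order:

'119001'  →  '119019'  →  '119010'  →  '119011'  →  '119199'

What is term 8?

Advancing 3 positions from 119199 through 119199 → 119190 → 119191 reaches term 8.

119109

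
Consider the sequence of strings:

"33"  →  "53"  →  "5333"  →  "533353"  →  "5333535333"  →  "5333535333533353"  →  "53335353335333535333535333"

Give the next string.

533353533353335353335353335333535333533353

This is a Fibonacci-style word recurrence s(k) = s(k−1)·s(k−2): e.g. 53·33 = 5333.
Continuing: 53335353335333535333535333 · 5333535333533353 gives term 8.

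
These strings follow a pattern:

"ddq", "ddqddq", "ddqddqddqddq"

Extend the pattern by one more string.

Every step duplicates the string.
So the next term is two copies of ddqddqddqddq.

ddqddqddqddqddqddqddqddq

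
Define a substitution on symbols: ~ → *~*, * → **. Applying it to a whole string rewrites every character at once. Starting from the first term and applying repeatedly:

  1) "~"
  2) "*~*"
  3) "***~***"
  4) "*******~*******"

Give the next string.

***************~***************

Applying the rule to each of the 15 symbols of *******~******* gives the pieces ** ** ** ** ** ** ** *~* ** ** ** ** ** ** **, which concatenate to the answer.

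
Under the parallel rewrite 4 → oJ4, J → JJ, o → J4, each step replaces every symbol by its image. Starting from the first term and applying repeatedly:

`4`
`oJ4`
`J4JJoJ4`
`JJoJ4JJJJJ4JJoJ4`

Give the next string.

Applying the rule to each of the 16 symbols of JJoJ4JJJJJ4JJoJ4 gives the pieces JJ JJ J4 JJ oJ4 JJ JJ JJ JJ JJ oJ4 JJ JJ J4 JJ oJ4, which concatenate to the answer.

JJJJJ4JJoJ4JJJJJJJJJJoJ4JJJJJ4JJoJ4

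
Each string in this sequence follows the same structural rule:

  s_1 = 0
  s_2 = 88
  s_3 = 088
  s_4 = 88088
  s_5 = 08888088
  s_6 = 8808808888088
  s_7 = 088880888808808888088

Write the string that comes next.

8808808888088088880888808808888088

This is a Fibonacci-style word recurrence s(k) = s(k−2)·s(k−1): e.g. 0·88 = 088.
Continuing: 8808808888088 · 088880888808808888088 gives term 8.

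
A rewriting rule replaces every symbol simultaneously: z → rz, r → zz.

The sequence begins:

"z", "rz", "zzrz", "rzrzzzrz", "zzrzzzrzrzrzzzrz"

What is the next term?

Rewriting the 16 symbols of zzrzzzrzrzrzzzrz one by one yields rz rz zz rz rz rz zz rz zz rz zz rz rz rz zz rz; concatenated:

rzrzzzrzrzrzzzrzzzrzzzrzrzrzzzrz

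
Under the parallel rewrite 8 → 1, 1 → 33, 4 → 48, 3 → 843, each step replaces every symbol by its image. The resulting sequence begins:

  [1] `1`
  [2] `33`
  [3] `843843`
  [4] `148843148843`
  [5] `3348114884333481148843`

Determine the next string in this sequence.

φ(3348114884333481148843) expands symbol-by-symbol to 843 843 48 1 33 33 48 1 1 48 843 843 843 48 1 33 33 48 1 1 48 843; joining the 22 pieces gives the next term.

84384348133334811488438438434813333481148843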